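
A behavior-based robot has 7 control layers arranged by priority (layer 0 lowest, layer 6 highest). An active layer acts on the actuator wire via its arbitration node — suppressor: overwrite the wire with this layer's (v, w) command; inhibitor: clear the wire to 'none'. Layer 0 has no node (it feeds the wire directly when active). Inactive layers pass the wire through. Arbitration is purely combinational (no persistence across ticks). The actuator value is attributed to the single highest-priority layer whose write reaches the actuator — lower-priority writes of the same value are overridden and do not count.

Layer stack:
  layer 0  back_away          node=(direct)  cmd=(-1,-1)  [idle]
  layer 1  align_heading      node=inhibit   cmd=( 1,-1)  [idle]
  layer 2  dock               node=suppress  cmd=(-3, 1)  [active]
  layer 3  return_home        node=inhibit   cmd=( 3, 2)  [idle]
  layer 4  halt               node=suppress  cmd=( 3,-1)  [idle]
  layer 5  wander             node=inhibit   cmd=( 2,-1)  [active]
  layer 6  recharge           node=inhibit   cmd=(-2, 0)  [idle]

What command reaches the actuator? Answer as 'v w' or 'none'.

layer 0 (back_away) idle — none
layer 1 (align_heading) idle — unchanged: none
layer 2 (dock) active — suppresses: (-3, 1)
layer 3 (return_home) idle — unchanged: (-3, 1)
layer 4 (halt) idle — unchanged: (-3, 1)
layer 5 (wander) active — inhibits: none
layer 6 (recharge) idle — unchanged: none
→ actuator none

none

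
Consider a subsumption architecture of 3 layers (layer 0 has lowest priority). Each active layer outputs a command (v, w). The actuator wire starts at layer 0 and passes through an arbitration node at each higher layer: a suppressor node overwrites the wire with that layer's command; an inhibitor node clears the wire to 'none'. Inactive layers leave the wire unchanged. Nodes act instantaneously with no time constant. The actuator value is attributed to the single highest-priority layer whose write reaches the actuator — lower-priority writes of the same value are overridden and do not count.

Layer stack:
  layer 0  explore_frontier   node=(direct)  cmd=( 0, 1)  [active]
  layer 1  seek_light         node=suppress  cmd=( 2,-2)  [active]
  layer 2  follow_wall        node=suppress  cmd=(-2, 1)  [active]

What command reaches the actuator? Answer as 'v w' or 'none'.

-2 1

L0 explore_frontier: active, feeds wire = (0, 1)
L1 seek_light: active, suppressor → wire = (2, -2)
L2 follow_wall: active, suppressor → wire = (-2, 1)
actuator = (-2, 1)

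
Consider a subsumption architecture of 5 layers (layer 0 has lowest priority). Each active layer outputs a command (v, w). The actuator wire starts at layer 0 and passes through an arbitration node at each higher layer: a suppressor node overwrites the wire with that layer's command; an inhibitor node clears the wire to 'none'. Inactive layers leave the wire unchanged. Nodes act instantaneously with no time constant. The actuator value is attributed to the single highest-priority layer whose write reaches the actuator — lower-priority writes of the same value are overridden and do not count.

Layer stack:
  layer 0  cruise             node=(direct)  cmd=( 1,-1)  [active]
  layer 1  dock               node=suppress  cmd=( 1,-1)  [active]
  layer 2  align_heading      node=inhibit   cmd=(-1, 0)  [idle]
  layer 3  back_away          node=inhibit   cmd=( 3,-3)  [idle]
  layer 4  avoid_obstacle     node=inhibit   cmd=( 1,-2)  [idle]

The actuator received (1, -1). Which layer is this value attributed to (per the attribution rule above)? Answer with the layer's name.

dock

L0 cruise: active, feeds wire = (1, -1)
L1 dock: active, suppressor → wire = (1, -1)
L2 align_heading: idle → wire stays (1, -1)
L3 back_away: idle → wire stays (1, -1)
L4 avoid_obstacle: idle → wire stays (1, -1)
actuator = (1, -1)
last writer: layer 1 = dock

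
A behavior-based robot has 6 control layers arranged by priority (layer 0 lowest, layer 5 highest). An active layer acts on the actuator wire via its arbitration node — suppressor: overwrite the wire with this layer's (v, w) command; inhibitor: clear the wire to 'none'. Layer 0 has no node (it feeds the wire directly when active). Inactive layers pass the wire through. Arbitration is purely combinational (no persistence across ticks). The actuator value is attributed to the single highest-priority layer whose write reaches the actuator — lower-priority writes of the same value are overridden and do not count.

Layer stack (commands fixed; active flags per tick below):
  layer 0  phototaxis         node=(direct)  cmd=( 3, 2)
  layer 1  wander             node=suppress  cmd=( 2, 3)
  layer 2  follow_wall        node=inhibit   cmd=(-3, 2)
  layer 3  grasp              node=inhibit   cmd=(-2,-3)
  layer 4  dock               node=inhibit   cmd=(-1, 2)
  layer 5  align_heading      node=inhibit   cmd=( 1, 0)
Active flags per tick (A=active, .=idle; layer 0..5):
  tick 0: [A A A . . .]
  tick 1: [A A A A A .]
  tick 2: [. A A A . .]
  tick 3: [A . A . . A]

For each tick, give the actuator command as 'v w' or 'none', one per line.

tick 0:
  L0 phototaxis: active, feeds wire = (3, 2)
  L1 wander: active, suppressor → wire = (2, 3)
  L2 follow_wall: active, inhibitor → wire = none
  L3 grasp: idle → wire stays none
  L4 dock: idle → wire stays none
  L5 align_heading: idle → wire stays none
  actuator = none
tick 1:
  L0 phototaxis: active, feeds wire = (3, 2)
  L1 wander: active, suppressor → wire = (2, 3)
  L2 follow_wall: active, inhibitor → wire = none
  L3 grasp: active, inhibitor → wire = none
  L4 dock: active, inhibitor → wire = none
  L5 align_heading: idle → wire stays none
  actuator = none
tick 2:
  L0 phototaxis: idle → wire = none
  L1 wander: active, suppressor → wire = (2, 3)
  L2 follow_wall: active, inhibitor → wire = none
  L3 grasp: active, inhibitor → wire = none
  L4 dock: idle → wire stays none
  L5 align_heading: idle → wire stays none
  actuator = none
tick 3:
  L0 phototaxis: active, feeds wire = (3, 2)
  L1 wander: idle → wire stays (3, 2)
  L2 follow_wall: active, inhibitor → wire = none
  L3 grasp: idle → wire stays none
  L4 dock: idle → wire stays none
  L5 align_heading: active, inhibitor → wire = none
  actuator = none

none
none
none
none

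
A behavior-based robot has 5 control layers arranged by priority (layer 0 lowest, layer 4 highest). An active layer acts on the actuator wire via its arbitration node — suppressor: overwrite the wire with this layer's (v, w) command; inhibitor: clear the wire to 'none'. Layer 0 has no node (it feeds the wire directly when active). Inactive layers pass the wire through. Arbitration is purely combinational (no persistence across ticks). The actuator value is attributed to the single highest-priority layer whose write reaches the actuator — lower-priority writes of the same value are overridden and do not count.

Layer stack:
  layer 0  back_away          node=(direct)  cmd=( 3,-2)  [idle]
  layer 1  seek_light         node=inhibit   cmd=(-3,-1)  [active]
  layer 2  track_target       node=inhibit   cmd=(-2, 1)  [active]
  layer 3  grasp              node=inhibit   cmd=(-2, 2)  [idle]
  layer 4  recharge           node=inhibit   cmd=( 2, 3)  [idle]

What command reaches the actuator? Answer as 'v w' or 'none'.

layer 0 (back_away) idle — none
layer 1 (seek_light) active — inhibits: none
layer 2 (track_target) active — inhibits: none
layer 3 (grasp) idle — unchanged: none
layer 4 (recharge) idle — unchanged: none
→ actuator none

none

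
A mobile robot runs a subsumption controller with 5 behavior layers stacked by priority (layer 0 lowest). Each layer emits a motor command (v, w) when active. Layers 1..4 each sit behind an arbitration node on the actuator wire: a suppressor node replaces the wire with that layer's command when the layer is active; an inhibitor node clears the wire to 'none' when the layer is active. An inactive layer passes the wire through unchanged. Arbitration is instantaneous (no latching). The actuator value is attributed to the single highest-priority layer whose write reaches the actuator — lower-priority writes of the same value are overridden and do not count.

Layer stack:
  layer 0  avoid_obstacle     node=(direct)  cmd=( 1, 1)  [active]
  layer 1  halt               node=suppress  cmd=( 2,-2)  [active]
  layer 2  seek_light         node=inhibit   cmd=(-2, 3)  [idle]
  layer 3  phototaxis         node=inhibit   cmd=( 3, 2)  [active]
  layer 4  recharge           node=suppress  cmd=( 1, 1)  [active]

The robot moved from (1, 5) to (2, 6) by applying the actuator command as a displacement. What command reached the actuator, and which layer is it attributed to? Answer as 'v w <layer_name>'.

displacement = (2, 6) − (1, 5) = (1, 1)
layer 0 (avoid_obstacle) active — direct: (1, 1)
layer 1 (halt) active — suppresses: (2, -2)
layer 2 (seek_light) idle — unchanged: (2, -2)
layer 3 (phototaxis) active — inhibits: none
layer 4 (recharge) active — suppresses: (1, 1)
→ actuator (1, 1) — from layer 4 (recharge)

1 1 recharge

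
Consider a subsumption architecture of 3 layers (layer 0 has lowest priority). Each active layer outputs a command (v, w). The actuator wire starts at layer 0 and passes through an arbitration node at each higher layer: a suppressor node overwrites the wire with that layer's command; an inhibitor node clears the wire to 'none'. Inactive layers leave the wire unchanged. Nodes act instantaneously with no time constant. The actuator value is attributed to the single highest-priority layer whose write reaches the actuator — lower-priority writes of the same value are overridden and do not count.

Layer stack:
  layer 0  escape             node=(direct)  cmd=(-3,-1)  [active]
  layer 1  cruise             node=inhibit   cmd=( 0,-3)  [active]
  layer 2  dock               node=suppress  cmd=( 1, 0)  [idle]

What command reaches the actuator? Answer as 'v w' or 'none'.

layer 0 (escape) active — direct: (-3, -1)
layer 1 (cruise) active — inhibits: none
layer 2 (dock) idle — unchanged: none
→ actuator none

none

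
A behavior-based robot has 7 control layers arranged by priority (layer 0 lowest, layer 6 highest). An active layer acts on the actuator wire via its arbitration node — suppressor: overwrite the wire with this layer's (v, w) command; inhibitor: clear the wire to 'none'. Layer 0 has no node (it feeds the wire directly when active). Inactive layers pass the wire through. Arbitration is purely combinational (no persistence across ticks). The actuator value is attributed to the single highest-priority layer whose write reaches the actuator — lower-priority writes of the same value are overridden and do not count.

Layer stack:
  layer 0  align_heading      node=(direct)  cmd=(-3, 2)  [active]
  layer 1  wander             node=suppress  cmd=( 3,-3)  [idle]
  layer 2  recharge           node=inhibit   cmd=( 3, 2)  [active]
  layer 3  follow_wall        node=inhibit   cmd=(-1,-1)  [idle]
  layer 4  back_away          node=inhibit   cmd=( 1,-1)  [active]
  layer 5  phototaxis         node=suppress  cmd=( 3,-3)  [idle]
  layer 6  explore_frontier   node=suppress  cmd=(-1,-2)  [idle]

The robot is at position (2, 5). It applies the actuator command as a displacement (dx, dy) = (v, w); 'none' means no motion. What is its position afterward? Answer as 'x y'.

2 5

[0] align_heading on; wire := (-3, 2)
[1] wander off; pass (-3, 2)
[2] recharge on (inhibit); wire := none
[3] follow_wall off; pass none
[4] back_away on (inhibit); wire := none
[5] phototaxis off; pass none
[6] explore_frontier off; pass none
output none
position: (2, 5) + none = (2, 5)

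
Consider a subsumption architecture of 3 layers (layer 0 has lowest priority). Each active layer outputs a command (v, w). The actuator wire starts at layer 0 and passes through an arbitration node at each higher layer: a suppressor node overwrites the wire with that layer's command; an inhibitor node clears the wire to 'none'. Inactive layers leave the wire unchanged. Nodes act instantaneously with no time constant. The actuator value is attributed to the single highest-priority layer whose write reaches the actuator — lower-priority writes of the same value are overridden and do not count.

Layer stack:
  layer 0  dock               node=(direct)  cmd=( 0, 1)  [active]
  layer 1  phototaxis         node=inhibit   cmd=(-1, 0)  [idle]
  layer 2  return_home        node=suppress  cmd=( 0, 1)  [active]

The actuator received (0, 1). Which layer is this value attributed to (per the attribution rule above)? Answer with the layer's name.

return_home

layer 0 (dock) active — direct: (0, 1)
layer 1 (phototaxis) idle — unchanged: (0, 1)
layer 2 (return_home) active — suppresses: (0, 1)
→ actuator (0, 1)
last writer: layer 2 = return_home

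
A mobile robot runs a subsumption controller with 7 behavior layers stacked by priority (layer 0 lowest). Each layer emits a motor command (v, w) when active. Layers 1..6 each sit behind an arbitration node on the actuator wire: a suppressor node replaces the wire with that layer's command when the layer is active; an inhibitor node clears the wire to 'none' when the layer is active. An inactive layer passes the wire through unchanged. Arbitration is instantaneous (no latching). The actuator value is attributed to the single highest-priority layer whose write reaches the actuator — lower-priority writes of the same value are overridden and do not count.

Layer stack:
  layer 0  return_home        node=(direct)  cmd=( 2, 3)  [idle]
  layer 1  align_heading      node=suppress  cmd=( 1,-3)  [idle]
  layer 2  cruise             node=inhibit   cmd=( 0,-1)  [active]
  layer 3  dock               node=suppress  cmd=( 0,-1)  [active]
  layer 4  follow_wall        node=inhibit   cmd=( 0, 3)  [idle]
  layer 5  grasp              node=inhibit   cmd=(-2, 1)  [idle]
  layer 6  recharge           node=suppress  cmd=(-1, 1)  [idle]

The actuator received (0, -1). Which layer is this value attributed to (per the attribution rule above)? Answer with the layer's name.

layer 0 (return_home) idle — none
layer 1 (align_heading) idle — unchanged: none
layer 2 (cruise) active — inhibits: none
layer 3 (dock) active — suppresses: (0, -1)
layer 4 (follow_wall) idle — unchanged: (0, -1)
layer 5 (grasp) idle — unchanged: (0, -1)
layer 6 (recharge) idle — unchanged: (0, -1)
→ actuator (0, -1)
last writer: layer 3 = dock

dock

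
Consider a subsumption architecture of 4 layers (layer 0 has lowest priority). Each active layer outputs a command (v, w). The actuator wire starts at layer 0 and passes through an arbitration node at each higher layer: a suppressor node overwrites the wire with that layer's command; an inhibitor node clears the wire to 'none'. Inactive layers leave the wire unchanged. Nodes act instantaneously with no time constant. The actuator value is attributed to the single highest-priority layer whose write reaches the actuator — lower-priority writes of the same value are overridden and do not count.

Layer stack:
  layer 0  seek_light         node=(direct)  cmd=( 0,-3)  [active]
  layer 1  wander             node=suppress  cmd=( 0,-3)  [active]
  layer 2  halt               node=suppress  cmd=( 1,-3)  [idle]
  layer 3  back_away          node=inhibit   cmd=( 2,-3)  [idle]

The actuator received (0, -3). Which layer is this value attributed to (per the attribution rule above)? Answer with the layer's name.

wander

L0 seek_light: active, feeds wire = (0, -3)
L1 wander: active, suppressor → wire = (0, -3)
L2 halt: idle → wire stays (0, -3)
L3 back_away: idle → wire stays (0, -3)
actuator = (0, -3)
last writer: layer 1 = wander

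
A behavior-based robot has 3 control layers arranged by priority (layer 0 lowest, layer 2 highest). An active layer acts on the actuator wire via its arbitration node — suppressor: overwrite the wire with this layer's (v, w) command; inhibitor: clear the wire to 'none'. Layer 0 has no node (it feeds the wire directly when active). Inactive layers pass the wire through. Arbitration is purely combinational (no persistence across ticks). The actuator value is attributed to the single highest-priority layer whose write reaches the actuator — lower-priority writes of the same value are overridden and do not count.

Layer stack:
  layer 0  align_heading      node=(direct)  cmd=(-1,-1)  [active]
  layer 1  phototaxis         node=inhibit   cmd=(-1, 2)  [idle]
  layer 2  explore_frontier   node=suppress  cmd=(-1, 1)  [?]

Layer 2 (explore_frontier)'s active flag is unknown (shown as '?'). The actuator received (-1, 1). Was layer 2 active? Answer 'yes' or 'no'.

If layer 2 is active=yes:
  actuator would be (-1, 1)
If layer 2 is active=no:
  actuator would be (-1, -1)
Observed (-1, 1), so layer 2 was active.

yes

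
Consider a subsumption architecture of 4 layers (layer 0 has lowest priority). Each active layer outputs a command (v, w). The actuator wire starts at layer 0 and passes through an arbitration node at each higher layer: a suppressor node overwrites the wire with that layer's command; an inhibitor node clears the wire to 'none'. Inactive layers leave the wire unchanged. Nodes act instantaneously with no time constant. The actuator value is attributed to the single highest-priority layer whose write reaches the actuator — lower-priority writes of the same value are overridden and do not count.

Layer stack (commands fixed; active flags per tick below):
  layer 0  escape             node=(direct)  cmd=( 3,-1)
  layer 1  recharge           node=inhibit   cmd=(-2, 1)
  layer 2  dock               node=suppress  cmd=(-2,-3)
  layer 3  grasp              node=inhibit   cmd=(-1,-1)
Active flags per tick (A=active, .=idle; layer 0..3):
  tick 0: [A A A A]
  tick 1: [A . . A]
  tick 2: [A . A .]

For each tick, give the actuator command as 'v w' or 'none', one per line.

none
none
-2 -3

tick 0:
  L0 escape: active, feeds wire = (3, -1)
  L1 recharge: active, inhibitor → wire = none
  L2 dock: active, suppressor → wire = (-2, -3)
  L3 grasp: active, inhibitor → wire = none
  actuator = none
tick 1:
  L0 escape: active, feeds wire = (3, -1)
  L1 recharge: idle → wire stays (3, -1)
  L2 dock: idle → wire stays (3, -1)
  L3 grasp: active, inhibitor → wire = none
  actuator = none
tick 2:
  L0 escape: active, feeds wire = (3, -1)
  L1 recharge: idle → wire stays (3, -1)
  L2 dock: active, suppressor → wire = (-2, -3)
  L3 grasp: idle → wire stays (-2, -3)
  actuator = (-2, -3)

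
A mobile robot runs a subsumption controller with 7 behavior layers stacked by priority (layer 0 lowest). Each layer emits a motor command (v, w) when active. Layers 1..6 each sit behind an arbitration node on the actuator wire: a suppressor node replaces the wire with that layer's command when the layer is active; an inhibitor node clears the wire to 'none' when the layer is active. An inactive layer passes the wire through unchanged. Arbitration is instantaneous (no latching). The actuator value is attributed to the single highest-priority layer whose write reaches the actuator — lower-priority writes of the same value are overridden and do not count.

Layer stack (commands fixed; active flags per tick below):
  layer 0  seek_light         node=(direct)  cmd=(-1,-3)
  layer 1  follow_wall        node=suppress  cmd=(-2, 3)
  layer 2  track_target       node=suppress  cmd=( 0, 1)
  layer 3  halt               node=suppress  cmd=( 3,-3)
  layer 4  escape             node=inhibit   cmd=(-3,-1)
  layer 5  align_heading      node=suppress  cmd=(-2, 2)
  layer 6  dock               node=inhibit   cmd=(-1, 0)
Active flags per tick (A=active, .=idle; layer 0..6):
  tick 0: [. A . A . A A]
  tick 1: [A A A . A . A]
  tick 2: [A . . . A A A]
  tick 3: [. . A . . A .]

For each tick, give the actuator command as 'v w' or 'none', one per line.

tick 0:
  L0 seek_light: idle → wire = none
  L1 follow_wall: active, suppressor → wire = (-2, 3)
  L2 track_target: idle → wire stays (-2, 3)
  L3 halt: active, suppressor → wire = (3, -3)
  L4 escape: idle → wire stays (3, -3)
  L5 align_heading: active, suppressor → wire = (-2, 2)
  L6 dock: active, inhibitor → wire = none
  actuator = none
tick 1:
  L0 seek_light: active, feeds wire = (-1, -3)
  L1 follow_wall: active, suppressor → wire = (-2, 3)
  L2 track_target: active, suppressor → wire = (0, 1)
  L3 halt: idle → wire stays (0, 1)
  L4 escape: active, inhibitor → wire = none
  L5 align_heading: idle → wire stays none
  L6 dock: active, inhibitor → wire = none
  actuator = none
tick 2:
  L0 seek_light: active, feeds wire = (-1, -3)
  L1 follow_wall: idle → wire stays (-1, -3)
  L2 track_target: idle → wire stays (-1, -3)
  L3 halt: idle → wire stays (-1, -3)
  L4 escape: active, inhibitor → wire = none
  L5 align_heading: active, suppressor → wire = (-2, 2)
  L6 dock: active, inhibitor → wire = none
  actuator = none
tick 3:
  L0 seek_light: idle → wire = none
  L1 follow_wall: idle → wire stays none
  L2 track_target: active, suppressor → wire = (0, 1)
  L3 halt: idle → wire stays (0, 1)
  L4 escape: idle → wire stays (0, 1)
  L5 align_heading: active, suppressor → wire = (-2, 2)
  L6 dock: idle → wire stays (-2, 2)
  actuator = (-2, 2)

none
none
none
-2 2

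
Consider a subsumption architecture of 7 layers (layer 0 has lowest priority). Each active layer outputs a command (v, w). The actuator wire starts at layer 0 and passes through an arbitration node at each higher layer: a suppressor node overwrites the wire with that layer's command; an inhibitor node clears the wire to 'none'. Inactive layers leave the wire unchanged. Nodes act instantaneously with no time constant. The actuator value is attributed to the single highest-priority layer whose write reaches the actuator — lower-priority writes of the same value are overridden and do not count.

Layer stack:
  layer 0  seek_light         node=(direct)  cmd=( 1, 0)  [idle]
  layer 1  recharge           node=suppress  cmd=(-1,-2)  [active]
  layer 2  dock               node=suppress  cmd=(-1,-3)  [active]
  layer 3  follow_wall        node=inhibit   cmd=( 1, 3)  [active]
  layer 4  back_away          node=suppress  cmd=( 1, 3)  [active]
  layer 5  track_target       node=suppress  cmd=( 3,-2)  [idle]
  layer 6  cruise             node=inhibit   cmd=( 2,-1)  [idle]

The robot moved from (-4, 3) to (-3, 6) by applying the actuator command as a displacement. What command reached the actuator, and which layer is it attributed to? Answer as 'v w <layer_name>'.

displacement = (-3, 6) − (-4, 3) = (1, 3)
L0 seek_light: idle → wire = none
L1 recharge: active, suppressor → wire = (-1, -2)
L2 dock: active, suppressor → wire = (-1, -3)
L3 follow_wall: active, inhibitor → wire = none
L4 back_away: active, suppressor → wire = (1, 3)
L5 track_target: idle → wire stays (1, 3)
L6 cruise: idle → wire stays (1, 3)
actuator = (1, 3) — from layer 4 (back_away)

1 3 back_away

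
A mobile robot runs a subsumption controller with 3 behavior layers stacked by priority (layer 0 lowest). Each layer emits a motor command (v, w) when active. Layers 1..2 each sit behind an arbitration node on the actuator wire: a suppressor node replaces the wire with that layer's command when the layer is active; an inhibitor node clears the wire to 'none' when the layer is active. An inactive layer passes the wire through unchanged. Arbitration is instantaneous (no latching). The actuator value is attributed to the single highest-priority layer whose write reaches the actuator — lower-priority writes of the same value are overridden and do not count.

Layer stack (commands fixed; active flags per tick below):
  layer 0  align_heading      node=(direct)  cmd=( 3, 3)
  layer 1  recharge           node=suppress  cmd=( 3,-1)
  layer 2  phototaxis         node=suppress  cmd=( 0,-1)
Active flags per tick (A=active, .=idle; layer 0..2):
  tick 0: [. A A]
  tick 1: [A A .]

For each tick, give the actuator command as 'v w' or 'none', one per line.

tick 0:
  L0 align_heading: idle → wire = none
  L1 recharge: active, suppressor → wire = (3, -1)
  L2 phototaxis: active, suppressor → wire = (0, -1)
  actuator = (0, -1)
tick 1:
  L0 align_heading: active, feeds wire = (3, 3)
  L1 recharge: active, suppressor → wire = (3, -1)
  L2 phototaxis: idle → wire stays (3, -1)
  actuator = (3, -1)

0 -1
3 -1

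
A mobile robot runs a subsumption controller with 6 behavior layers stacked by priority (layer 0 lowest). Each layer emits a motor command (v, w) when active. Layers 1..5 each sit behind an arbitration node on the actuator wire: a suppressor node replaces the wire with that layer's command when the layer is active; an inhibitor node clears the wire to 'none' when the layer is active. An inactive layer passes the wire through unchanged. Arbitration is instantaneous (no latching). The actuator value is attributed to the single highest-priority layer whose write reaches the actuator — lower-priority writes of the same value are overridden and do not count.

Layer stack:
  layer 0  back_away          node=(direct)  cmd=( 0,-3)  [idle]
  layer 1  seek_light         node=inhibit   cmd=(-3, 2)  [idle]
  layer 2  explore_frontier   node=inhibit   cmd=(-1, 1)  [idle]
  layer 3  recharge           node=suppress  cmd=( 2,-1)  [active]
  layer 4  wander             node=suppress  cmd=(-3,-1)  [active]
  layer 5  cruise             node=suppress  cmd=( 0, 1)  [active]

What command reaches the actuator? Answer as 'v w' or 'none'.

0 1

layer 0 (back_away) idle — none
layer 1 (seek_light) idle — unchanged: none
layer 2 (explore_frontier) idle — unchanged: none
layer 3 (recharge) active — suppresses: (2, -1)
layer 4 (wander) active — suppresses: (-3, -1)
layer 5 (cruise) active — suppresses: (0, 1)
→ actuator (0, 1)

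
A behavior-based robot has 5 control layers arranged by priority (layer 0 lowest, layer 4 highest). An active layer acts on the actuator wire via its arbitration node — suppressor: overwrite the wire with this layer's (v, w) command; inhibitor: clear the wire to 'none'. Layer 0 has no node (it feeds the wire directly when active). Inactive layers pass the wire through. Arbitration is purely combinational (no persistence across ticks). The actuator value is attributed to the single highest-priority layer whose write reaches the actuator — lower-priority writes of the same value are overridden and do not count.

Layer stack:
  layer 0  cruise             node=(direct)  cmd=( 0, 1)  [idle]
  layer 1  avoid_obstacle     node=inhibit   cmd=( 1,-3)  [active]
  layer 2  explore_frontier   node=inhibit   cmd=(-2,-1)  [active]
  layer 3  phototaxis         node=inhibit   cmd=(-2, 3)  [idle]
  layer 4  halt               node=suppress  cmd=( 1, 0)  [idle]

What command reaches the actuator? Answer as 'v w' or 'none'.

none

layer 0 (cruise) idle — none
layer 1 (avoid_obstacle) active — inhibits: none
layer 2 (explore_frontier) active — inhibits: none
layer 3 (phototaxis) idle — unchanged: none
layer 4 (halt) idle — unchanged: none
→ actuator none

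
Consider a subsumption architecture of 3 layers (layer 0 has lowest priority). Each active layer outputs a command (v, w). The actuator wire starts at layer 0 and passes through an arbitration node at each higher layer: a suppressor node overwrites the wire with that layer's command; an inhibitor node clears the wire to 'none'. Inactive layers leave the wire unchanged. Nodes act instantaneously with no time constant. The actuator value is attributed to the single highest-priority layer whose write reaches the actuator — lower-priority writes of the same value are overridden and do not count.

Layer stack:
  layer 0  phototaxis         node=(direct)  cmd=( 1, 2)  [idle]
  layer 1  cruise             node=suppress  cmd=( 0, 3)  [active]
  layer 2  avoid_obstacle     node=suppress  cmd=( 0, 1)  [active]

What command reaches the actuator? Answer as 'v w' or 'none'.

L0 phototaxis: idle → wire = none
L1 cruise: active, suppressor → wire = (0, 3)
L2 avoid_obstacle: active, suppressor → wire = (0, 1)
actuator = (0, 1)

0 1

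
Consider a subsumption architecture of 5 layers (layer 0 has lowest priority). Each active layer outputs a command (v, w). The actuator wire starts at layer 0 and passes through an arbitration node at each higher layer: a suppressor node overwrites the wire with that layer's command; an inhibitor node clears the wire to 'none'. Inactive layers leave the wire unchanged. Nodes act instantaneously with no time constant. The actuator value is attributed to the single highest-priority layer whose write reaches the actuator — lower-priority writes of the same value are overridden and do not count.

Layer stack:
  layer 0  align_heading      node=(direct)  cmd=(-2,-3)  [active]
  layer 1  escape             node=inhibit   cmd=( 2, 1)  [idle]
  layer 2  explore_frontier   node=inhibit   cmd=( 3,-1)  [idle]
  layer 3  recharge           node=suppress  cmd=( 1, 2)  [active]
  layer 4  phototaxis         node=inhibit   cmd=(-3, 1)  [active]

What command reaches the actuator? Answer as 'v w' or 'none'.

layer 0 (align_heading) active — direct: (-2, -3)
layer 1 (escape) idle — unchanged: (-2, -3)
layer 2 (explore_frontier) idle — unchanged: (-2, -3)
layer 3 (recharge) active — suppresses: (1, 2)
layer 4 (phototaxis) active — inhibits: none
→ actuator none

none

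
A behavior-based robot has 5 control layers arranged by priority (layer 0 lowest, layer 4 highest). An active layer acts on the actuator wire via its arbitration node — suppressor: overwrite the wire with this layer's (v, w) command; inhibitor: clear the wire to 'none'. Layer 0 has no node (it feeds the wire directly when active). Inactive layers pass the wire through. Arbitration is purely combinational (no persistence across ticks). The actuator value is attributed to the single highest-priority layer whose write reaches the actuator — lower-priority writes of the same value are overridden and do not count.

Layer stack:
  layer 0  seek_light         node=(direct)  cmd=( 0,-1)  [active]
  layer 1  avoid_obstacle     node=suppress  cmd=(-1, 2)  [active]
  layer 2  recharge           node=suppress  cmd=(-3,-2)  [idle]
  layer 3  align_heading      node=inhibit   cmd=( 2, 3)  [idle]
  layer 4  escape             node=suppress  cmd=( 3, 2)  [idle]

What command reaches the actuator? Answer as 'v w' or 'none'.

-1 2

L0 seek_light: active, feeds wire = (0, -1)
L1 avoid_obstacle: active, suppressor → wire = (-1, 2)
L2 recharge: idle → wire stays (-1, 2)
L3 align_heading: idle → wire stays (-1, 2)
L4 escape: idle → wire stays (-1, 2)
actuator = (-1, 2)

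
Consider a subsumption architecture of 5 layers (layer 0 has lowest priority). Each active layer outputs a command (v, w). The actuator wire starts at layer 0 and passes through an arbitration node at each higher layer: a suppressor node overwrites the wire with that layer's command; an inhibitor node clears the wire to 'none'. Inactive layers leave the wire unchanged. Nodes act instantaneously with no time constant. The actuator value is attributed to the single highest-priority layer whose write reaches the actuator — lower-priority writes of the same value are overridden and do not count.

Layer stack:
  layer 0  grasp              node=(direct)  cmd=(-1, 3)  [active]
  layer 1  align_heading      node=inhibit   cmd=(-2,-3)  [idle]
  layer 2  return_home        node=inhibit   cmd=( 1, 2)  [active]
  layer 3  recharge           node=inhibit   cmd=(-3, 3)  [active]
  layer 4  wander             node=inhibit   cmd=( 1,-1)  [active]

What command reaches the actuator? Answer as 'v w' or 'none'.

none

layer 0 (grasp) active — direct: (-1, 3)
layer 1 (align_heading) idle — unchanged: (-1, 3)
layer 2 (return_home) active — inhibits: none
layer 3 (recharge) active — inhibits: none
layer 4 (wander) active — inhibits: none
→ actuator none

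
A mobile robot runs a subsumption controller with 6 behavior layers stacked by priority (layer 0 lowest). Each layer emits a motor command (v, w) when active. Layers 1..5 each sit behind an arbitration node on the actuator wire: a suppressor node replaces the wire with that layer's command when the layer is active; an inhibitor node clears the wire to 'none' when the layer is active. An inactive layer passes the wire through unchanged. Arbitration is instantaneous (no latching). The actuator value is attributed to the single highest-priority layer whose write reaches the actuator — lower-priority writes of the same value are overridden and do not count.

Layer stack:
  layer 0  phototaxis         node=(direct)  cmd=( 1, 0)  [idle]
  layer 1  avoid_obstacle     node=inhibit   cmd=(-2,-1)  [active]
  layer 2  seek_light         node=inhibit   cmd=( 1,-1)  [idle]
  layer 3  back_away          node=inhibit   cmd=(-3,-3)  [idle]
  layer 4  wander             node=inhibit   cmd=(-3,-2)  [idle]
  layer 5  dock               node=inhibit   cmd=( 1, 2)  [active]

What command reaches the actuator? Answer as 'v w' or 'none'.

none

L0 phototaxis: idle → wire = none
L1 avoid_obstacle: active, inhibitor → wire = none
L2 seek_light: idle → wire stays none
L3 back_away: idle → wire stays none
L4 wander: idle → wire stays none
L5 dock: active, inhibitor → wire = none
actuator = none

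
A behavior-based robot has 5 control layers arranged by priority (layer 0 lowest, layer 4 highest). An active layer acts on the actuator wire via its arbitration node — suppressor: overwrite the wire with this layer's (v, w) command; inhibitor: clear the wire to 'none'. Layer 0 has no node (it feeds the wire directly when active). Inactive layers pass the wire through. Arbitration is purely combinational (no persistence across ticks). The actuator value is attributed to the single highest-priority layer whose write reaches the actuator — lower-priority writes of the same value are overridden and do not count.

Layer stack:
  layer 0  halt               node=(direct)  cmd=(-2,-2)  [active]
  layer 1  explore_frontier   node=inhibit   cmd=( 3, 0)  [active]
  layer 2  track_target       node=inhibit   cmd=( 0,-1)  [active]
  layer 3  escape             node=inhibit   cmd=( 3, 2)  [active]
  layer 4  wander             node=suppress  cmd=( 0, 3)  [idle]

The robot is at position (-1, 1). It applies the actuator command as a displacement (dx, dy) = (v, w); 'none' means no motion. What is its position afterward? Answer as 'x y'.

layer 0 (halt) active — direct: (-2, -2)
layer 1 (explore_frontier) active — inhibits: none
layer 2 (track_target) active — inhibits: none
layer 3 (escape) active — inhibits: none
layer 4 (wander) idle — unchanged: none
→ actuator none
position: (-1, 1) + none = (-1, 1)

-1 1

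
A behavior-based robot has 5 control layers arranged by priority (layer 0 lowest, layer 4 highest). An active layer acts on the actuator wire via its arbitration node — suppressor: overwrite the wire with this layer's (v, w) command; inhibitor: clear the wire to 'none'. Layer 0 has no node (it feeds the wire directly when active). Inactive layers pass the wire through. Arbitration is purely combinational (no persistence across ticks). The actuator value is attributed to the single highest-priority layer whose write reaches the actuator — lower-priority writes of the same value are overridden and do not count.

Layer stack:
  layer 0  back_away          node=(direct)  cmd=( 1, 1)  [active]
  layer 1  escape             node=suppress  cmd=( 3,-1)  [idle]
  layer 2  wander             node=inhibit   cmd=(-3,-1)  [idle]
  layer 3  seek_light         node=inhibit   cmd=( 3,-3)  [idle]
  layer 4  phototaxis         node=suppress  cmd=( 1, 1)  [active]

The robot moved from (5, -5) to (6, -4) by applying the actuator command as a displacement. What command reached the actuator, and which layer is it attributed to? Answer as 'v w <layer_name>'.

displacement = (6, -4) − (5, -5) = (1, 1)
layer 0 (back_away) active — direct: (1, 1)
layer 1 (escape) idle — unchanged: (1, 1)
layer 2 (wander) idle — unchanged: (1, 1)
layer 3 (seek_light) idle — unchanged: (1, 1)
layer 4 (phototaxis) active — suppresses: (1, 1)
→ actuator (1, 1) — from layer 4 (phototaxis)

1 1 phototaxis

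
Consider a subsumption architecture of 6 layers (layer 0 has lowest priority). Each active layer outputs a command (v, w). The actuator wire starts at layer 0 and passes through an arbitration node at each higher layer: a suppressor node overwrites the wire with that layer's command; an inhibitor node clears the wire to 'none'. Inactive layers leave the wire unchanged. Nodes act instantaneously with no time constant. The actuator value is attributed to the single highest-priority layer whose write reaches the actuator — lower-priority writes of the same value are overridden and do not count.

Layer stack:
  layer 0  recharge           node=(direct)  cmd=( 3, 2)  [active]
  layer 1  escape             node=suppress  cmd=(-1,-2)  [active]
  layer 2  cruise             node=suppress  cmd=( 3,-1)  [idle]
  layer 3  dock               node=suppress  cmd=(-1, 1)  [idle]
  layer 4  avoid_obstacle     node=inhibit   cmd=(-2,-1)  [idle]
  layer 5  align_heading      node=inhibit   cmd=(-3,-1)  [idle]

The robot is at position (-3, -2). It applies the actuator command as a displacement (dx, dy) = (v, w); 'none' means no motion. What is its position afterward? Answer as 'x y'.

-4 -4

layer 0 (recharge) active — direct: (3, 2)
layer 1 (escape) active — suppresses: (-1, -2)
layer 2 (cruise) idle — unchanged: (-1, -2)
layer 3 (dock) idle — unchanged: (-1, -2)
layer 4 (avoid_obstacle) idle — unchanged: (-1, -2)
layer 5 (align_heading) idle — unchanged: (-1, -2)
→ actuator (-1, -2)
position: (-3, -2) + (-1, -2) = (-4, -4)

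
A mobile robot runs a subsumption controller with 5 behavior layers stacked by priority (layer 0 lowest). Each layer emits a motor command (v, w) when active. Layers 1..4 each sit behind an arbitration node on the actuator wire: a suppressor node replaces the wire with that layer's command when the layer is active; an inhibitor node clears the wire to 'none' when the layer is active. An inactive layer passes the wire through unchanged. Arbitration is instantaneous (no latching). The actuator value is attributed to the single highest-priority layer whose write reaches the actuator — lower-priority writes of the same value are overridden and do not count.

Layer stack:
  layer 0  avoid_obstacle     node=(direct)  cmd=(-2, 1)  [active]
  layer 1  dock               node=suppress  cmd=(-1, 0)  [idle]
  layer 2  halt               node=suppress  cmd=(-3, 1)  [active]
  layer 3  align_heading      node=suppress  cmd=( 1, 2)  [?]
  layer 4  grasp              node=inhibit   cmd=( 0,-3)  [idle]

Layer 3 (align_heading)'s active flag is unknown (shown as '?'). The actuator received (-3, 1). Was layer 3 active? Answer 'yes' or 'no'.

If layer 3 is active=yes:
  actuator would be (1, 2)
If layer 3 is active=no:
  actuator would be (-3, 1)
Observed (-3, 1), so layer 3 was idle.

no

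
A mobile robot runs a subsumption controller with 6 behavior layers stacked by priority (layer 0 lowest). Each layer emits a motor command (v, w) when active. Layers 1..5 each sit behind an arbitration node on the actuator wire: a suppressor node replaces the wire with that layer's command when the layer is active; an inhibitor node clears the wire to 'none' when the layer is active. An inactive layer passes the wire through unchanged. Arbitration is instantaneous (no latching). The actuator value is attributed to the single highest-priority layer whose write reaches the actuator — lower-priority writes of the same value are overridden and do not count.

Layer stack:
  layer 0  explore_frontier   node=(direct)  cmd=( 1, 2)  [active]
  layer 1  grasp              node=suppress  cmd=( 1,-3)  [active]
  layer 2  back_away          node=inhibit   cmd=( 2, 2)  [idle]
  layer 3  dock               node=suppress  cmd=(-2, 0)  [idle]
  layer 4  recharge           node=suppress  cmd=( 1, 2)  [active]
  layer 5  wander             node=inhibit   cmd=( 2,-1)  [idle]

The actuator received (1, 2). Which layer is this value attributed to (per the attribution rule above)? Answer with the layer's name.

[0] explore_frontier on; wire := (1, 2)
[1] grasp on (suppress); wire := (1, -3)
[2] back_away off; pass (1, -3)
[3] dock off; pass (1, -3)
[4] recharge on (suppress); wire := (1, 2)
[5] wander off; pass (1, 2)
output (1, 2)
last writer: layer 4 = recharge

recharge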